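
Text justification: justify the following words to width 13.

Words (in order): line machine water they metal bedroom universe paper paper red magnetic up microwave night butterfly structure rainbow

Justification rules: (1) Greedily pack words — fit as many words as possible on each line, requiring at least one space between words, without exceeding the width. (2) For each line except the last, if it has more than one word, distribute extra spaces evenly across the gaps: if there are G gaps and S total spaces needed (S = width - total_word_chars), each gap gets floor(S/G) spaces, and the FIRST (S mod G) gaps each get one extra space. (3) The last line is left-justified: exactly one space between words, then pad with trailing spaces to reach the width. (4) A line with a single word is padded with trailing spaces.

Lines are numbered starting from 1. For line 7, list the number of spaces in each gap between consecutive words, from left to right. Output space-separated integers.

Line 1: ['line', 'machine'] (min_width=12, slack=1)
Line 2: ['water', 'they'] (min_width=10, slack=3)
Line 3: ['metal', 'bedroom'] (min_width=13, slack=0)
Line 4: ['universe'] (min_width=8, slack=5)
Line 5: ['paper', 'paper'] (min_width=11, slack=2)
Line 6: ['red', 'magnetic'] (min_width=12, slack=1)
Line 7: ['up', 'microwave'] (min_width=12, slack=1)
Line 8: ['night'] (min_width=5, slack=8)
Line 9: ['butterfly'] (min_width=9, slack=4)
Line 10: ['structure'] (min_width=9, slack=4)
Line 11: ['rainbow'] (min_width=7, slack=6)

Answer: 2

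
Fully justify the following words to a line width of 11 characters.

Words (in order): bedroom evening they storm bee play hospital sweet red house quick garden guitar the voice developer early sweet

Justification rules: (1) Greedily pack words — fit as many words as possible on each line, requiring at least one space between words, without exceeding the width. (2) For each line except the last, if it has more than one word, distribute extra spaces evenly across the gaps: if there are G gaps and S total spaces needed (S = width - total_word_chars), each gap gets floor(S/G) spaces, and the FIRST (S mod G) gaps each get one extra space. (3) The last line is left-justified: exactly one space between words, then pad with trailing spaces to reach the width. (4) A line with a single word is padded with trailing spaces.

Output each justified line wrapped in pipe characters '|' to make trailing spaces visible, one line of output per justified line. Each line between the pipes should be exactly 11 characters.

Answer: |bedroom    |
|evening    |
|they  storm|
|bee    play|
|hospital   |
|sweet   red|
|house quick|
|garden     |
|guitar  the|
|voice      |
|developer  |
|early sweet|

Derivation:
Line 1: ['bedroom'] (min_width=7, slack=4)
Line 2: ['evening'] (min_width=7, slack=4)
Line 3: ['they', 'storm'] (min_width=10, slack=1)
Line 4: ['bee', 'play'] (min_width=8, slack=3)
Line 5: ['hospital'] (min_width=8, slack=3)
Line 6: ['sweet', 'red'] (min_width=9, slack=2)
Line 7: ['house', 'quick'] (min_width=11, slack=0)
Line 8: ['garden'] (min_width=6, slack=5)
Line 9: ['guitar', 'the'] (min_width=10, slack=1)
Line 10: ['voice'] (min_width=5, slack=6)
Line 11: ['developer'] (min_width=9, slack=2)
Line 12: ['early', 'sweet'] (min_width=11, slack=0)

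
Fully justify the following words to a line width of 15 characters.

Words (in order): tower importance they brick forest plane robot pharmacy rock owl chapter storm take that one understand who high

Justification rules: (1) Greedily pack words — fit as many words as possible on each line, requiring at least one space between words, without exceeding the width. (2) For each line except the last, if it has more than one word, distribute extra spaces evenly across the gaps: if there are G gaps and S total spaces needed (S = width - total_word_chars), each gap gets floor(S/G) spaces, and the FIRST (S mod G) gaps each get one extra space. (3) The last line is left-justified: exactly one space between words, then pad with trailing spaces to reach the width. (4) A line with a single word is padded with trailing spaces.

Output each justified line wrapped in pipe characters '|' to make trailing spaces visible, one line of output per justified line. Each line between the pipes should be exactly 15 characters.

Answer: |tower          |
|importance they|
|brick    forest|
|plane     robot|
|pharmacy   rock|
|owl     chapter|
|storm take that|
|one  understand|
|who high       |

Derivation:
Line 1: ['tower'] (min_width=5, slack=10)
Line 2: ['importance', 'they'] (min_width=15, slack=0)
Line 3: ['brick', 'forest'] (min_width=12, slack=3)
Line 4: ['plane', 'robot'] (min_width=11, slack=4)
Line 5: ['pharmacy', 'rock'] (min_width=13, slack=2)
Line 6: ['owl', 'chapter'] (min_width=11, slack=4)
Line 7: ['storm', 'take', 'that'] (min_width=15, slack=0)
Line 8: ['one', 'understand'] (min_width=14, slack=1)
Line 9: ['who', 'high'] (min_width=8, slack=7)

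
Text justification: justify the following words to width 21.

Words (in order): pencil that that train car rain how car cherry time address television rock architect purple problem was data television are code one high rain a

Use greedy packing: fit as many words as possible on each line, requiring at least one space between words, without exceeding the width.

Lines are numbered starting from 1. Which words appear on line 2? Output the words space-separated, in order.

Line 1: ['pencil', 'that', 'that'] (min_width=16, slack=5)
Line 2: ['train', 'car', 'rain', 'how'] (min_width=18, slack=3)
Line 3: ['car', 'cherry', 'time'] (min_width=15, slack=6)
Line 4: ['address', 'television'] (min_width=18, slack=3)
Line 5: ['rock', 'architect', 'purple'] (min_width=21, slack=0)
Line 6: ['problem', 'was', 'data'] (min_width=16, slack=5)
Line 7: ['television', 'are', 'code'] (min_width=19, slack=2)
Line 8: ['one', 'high', 'rain', 'a'] (min_width=15, slack=6)

Answer: train car rain how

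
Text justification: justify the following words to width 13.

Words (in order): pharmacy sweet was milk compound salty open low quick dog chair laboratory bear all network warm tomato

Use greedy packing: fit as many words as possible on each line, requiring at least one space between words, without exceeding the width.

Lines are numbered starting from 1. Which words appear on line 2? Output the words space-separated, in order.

Line 1: ['pharmacy'] (min_width=8, slack=5)
Line 2: ['sweet', 'was'] (min_width=9, slack=4)
Line 3: ['milk', 'compound'] (min_width=13, slack=0)
Line 4: ['salty', 'open'] (min_width=10, slack=3)
Line 5: ['low', 'quick', 'dog'] (min_width=13, slack=0)
Line 6: ['chair'] (min_width=5, slack=8)
Line 7: ['laboratory'] (min_width=10, slack=3)
Line 8: ['bear', 'all'] (min_width=8, slack=5)
Line 9: ['network', 'warm'] (min_width=12, slack=1)
Line 10: ['tomato'] (min_width=6, slack=7)

Answer: sweet was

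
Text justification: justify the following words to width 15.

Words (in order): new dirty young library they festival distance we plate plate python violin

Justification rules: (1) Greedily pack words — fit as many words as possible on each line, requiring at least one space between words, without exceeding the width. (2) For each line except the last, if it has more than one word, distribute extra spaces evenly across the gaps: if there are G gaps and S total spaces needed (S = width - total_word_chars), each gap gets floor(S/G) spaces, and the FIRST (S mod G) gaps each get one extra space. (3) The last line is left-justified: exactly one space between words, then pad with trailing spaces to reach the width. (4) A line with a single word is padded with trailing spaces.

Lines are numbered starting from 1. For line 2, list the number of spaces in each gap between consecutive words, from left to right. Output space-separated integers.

Line 1: ['new', 'dirty', 'young'] (min_width=15, slack=0)
Line 2: ['library', 'they'] (min_width=12, slack=3)
Line 3: ['festival'] (min_width=8, slack=7)
Line 4: ['distance', 'we'] (min_width=11, slack=4)
Line 5: ['plate', 'plate'] (min_width=11, slack=4)
Line 6: ['python', 'violin'] (min_width=13, slack=2)

Answer: 4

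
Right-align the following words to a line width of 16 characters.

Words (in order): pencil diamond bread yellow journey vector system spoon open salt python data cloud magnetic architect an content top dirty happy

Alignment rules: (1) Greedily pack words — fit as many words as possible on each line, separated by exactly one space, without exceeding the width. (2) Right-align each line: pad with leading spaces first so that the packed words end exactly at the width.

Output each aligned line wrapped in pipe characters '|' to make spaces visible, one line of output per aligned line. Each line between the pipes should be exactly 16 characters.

Line 1: ['pencil', 'diamond'] (min_width=14, slack=2)
Line 2: ['bread', 'yellow'] (min_width=12, slack=4)
Line 3: ['journey', 'vector'] (min_width=14, slack=2)
Line 4: ['system', 'spoon'] (min_width=12, slack=4)
Line 5: ['open', 'salt', 'python'] (min_width=16, slack=0)
Line 6: ['data', 'cloud'] (min_width=10, slack=6)
Line 7: ['magnetic'] (min_width=8, slack=8)
Line 8: ['architect', 'an'] (min_width=12, slack=4)
Line 9: ['content', 'top'] (min_width=11, slack=5)
Line 10: ['dirty', 'happy'] (min_width=11, slack=5)

Answer: |  pencil diamond|
|    bread yellow|
|  journey vector|
|    system spoon|
|open salt python|
|      data cloud|
|        magnetic|
|    architect an|
|     content top|
|     dirty happy|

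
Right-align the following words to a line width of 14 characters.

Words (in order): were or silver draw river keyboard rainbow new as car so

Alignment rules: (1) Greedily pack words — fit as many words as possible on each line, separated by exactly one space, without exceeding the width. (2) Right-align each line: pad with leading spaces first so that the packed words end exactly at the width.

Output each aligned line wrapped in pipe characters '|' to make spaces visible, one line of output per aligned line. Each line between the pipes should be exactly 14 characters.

Line 1: ['were', 'or', 'silver'] (min_width=14, slack=0)
Line 2: ['draw', 'river'] (min_width=10, slack=4)
Line 3: ['keyboard'] (min_width=8, slack=6)
Line 4: ['rainbow', 'new', 'as'] (min_width=14, slack=0)
Line 5: ['car', 'so'] (min_width=6, slack=8)

Answer: |were or silver|
|    draw river|
|      keyboard|
|rainbow new as|
|        car so|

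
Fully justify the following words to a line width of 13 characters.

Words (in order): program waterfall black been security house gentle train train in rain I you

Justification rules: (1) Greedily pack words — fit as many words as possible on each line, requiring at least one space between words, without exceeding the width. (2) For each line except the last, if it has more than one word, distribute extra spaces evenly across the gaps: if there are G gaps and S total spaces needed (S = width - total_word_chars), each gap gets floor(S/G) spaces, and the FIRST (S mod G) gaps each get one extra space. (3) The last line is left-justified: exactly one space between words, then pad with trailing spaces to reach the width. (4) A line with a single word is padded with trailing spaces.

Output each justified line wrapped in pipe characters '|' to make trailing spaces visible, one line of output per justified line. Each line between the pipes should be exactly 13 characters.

Line 1: ['program'] (min_width=7, slack=6)
Line 2: ['waterfall'] (min_width=9, slack=4)
Line 3: ['black', 'been'] (min_width=10, slack=3)
Line 4: ['security'] (min_width=8, slack=5)
Line 5: ['house', 'gentle'] (min_width=12, slack=1)
Line 6: ['train', 'train'] (min_width=11, slack=2)
Line 7: ['in', 'rain', 'I', 'you'] (min_width=13, slack=0)

Answer: |program      |
|waterfall    |
|black    been|
|security     |
|house  gentle|
|train   train|
|in rain I you|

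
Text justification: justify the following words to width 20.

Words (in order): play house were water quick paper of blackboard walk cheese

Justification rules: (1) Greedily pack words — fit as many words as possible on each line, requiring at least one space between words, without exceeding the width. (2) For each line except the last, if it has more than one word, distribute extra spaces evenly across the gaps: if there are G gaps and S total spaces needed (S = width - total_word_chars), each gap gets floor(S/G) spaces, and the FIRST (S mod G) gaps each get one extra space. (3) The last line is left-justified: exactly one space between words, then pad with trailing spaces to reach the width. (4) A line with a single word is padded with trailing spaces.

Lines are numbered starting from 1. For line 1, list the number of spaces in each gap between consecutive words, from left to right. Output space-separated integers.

Answer: 4 3

Derivation:
Line 1: ['play', 'house', 'were'] (min_width=15, slack=5)
Line 2: ['water', 'quick', 'paper', 'of'] (min_width=20, slack=0)
Line 3: ['blackboard', 'walk'] (min_width=15, slack=5)
Line 4: ['cheese'] (min_width=6, slack=14)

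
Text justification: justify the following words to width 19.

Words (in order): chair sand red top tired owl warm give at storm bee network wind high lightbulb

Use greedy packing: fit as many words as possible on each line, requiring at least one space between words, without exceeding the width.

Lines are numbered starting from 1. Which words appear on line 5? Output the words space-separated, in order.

Answer: lightbulb

Derivation:
Line 1: ['chair', 'sand', 'red', 'top'] (min_width=18, slack=1)
Line 2: ['tired', 'owl', 'warm', 'give'] (min_width=19, slack=0)
Line 3: ['at', 'storm', 'bee'] (min_width=12, slack=7)
Line 4: ['network', 'wind', 'high'] (min_width=17, slack=2)
Line 5: ['lightbulb'] (min_width=9, slack=10)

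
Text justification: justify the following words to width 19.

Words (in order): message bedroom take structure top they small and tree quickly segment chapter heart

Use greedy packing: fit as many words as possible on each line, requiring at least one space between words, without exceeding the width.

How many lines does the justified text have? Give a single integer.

Answer: 5

Derivation:
Line 1: ['message', 'bedroom'] (min_width=15, slack=4)
Line 2: ['take', 'structure', 'top'] (min_width=18, slack=1)
Line 3: ['they', 'small', 'and', 'tree'] (min_width=19, slack=0)
Line 4: ['quickly', 'segment'] (min_width=15, slack=4)
Line 5: ['chapter', 'heart'] (min_width=13, slack=6)
Total lines: 5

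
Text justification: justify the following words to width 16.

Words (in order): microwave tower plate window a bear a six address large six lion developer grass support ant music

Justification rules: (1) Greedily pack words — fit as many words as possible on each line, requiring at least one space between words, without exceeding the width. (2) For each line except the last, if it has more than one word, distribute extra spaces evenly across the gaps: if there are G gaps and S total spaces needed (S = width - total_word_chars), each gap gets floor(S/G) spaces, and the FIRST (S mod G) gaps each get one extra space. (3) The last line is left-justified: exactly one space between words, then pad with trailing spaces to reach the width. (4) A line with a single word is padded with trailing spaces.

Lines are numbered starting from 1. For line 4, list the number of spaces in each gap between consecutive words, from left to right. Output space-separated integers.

Line 1: ['microwave', 'tower'] (min_width=15, slack=1)
Line 2: ['plate', 'window', 'a'] (min_width=14, slack=2)
Line 3: ['bear', 'a', 'six'] (min_width=10, slack=6)
Line 4: ['address', 'large'] (min_width=13, slack=3)
Line 5: ['six', 'lion'] (min_width=8, slack=8)
Line 6: ['developer', 'grass'] (min_width=15, slack=1)
Line 7: ['support', 'ant'] (min_width=11, slack=5)
Line 8: ['music'] (min_width=5, slack=11)

Answer: 4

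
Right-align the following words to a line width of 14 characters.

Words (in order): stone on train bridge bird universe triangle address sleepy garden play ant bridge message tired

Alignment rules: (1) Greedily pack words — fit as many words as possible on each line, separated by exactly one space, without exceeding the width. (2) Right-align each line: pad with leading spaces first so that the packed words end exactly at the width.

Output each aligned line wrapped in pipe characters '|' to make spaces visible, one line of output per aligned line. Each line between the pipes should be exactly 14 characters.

Answer: |stone on train|
|   bridge bird|
|      universe|
|      triangle|
|address sleepy|
|   garden play|
|    ant bridge|
| message tired|

Derivation:
Line 1: ['stone', 'on', 'train'] (min_width=14, slack=0)
Line 2: ['bridge', 'bird'] (min_width=11, slack=3)
Line 3: ['universe'] (min_width=8, slack=6)
Line 4: ['triangle'] (min_width=8, slack=6)
Line 5: ['address', 'sleepy'] (min_width=14, slack=0)
Line 6: ['garden', 'play'] (min_width=11, slack=3)
Line 7: ['ant', 'bridge'] (min_width=10, slack=4)
Line 8: ['message', 'tired'] (min_width=13, slack=1)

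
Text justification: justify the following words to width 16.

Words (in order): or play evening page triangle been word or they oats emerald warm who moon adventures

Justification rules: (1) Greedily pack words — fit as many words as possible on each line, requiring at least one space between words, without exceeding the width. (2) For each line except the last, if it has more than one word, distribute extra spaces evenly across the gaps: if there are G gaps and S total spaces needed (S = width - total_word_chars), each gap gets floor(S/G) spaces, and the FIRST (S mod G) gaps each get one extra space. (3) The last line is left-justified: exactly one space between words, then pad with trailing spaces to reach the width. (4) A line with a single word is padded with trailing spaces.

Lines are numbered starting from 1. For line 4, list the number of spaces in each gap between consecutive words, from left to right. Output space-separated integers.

Answer: 8

Derivation:
Line 1: ['or', 'play', 'evening'] (min_width=15, slack=1)
Line 2: ['page', 'triangle'] (min_width=13, slack=3)
Line 3: ['been', 'word', 'or'] (min_width=12, slack=4)
Line 4: ['they', 'oats'] (min_width=9, slack=7)
Line 5: ['emerald', 'warm', 'who'] (min_width=16, slack=0)
Line 6: ['moon', 'adventures'] (min_width=15, slack=1)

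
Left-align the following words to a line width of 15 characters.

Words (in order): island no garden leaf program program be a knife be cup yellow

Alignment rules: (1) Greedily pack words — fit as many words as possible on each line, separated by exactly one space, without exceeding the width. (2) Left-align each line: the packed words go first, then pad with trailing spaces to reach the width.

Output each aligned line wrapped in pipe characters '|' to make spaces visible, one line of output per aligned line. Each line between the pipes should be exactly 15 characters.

Line 1: ['island', 'no'] (min_width=9, slack=6)
Line 2: ['garden', 'leaf'] (min_width=11, slack=4)
Line 3: ['program', 'program'] (min_width=15, slack=0)
Line 4: ['be', 'a', 'knife', 'be'] (min_width=13, slack=2)
Line 5: ['cup', 'yellow'] (min_width=10, slack=5)

Answer: |island no      |
|garden leaf    |
|program program|
|be a knife be  |
|cup yellow     |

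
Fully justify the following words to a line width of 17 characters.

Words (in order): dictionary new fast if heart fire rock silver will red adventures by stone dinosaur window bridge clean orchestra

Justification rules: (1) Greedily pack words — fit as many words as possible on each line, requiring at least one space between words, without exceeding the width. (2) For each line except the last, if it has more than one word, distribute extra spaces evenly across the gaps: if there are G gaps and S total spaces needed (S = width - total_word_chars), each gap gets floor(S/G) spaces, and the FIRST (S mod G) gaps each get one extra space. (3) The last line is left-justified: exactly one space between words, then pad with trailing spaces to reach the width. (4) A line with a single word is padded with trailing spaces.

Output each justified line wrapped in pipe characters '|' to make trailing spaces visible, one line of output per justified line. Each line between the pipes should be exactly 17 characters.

Line 1: ['dictionary', 'new'] (min_width=14, slack=3)
Line 2: ['fast', 'if', 'heart'] (min_width=13, slack=4)
Line 3: ['fire', 'rock', 'silver'] (min_width=16, slack=1)
Line 4: ['will', 'red'] (min_width=8, slack=9)
Line 5: ['adventures', 'by'] (min_width=13, slack=4)
Line 6: ['stone', 'dinosaur'] (min_width=14, slack=3)
Line 7: ['window', 'bridge'] (min_width=13, slack=4)
Line 8: ['clean', 'orchestra'] (min_width=15, slack=2)

Answer: |dictionary    new|
|fast   if   heart|
|fire  rock silver|
|will          red|
|adventures     by|
|stone    dinosaur|
|window     bridge|
|clean orchestra  |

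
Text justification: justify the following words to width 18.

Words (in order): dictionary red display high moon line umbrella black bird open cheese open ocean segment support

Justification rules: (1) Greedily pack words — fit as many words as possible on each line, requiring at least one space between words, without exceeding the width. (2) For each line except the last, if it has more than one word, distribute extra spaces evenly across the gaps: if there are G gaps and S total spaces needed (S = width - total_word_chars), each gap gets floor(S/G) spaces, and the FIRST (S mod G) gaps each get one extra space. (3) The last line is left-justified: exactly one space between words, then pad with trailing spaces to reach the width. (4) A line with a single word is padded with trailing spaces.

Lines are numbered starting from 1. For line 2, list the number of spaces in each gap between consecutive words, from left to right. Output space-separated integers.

Line 1: ['dictionary', 'red'] (min_width=14, slack=4)
Line 2: ['display', 'high', 'moon'] (min_width=17, slack=1)
Line 3: ['line', 'umbrella'] (min_width=13, slack=5)
Line 4: ['black', 'bird', 'open'] (min_width=15, slack=3)
Line 5: ['cheese', 'open', 'ocean'] (min_width=17, slack=1)
Line 6: ['segment', 'support'] (min_width=15, slack=3)

Answer: 2 1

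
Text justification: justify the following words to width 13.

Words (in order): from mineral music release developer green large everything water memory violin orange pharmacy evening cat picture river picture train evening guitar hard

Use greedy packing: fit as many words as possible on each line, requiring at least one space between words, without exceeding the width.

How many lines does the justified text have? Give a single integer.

Line 1: ['from', 'mineral'] (min_width=12, slack=1)
Line 2: ['music', 'release'] (min_width=13, slack=0)
Line 3: ['developer'] (min_width=9, slack=4)
Line 4: ['green', 'large'] (min_width=11, slack=2)
Line 5: ['everything'] (min_width=10, slack=3)
Line 6: ['water', 'memory'] (min_width=12, slack=1)
Line 7: ['violin', 'orange'] (min_width=13, slack=0)
Line 8: ['pharmacy'] (min_width=8, slack=5)
Line 9: ['evening', 'cat'] (min_width=11, slack=2)
Line 10: ['picture', 'river'] (min_width=13, slack=0)
Line 11: ['picture', 'train'] (min_width=13, slack=0)
Line 12: ['evening'] (min_width=7, slack=6)
Line 13: ['guitar', 'hard'] (min_width=11, slack=2)
Total lines: 13

Answer: 13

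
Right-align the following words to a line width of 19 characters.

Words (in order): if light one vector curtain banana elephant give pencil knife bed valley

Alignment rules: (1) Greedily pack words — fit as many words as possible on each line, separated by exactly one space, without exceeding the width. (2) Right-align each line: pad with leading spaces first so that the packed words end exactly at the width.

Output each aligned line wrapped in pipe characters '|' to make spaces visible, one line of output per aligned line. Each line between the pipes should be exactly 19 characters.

Answer: |if light one vector|
|     curtain banana|
|      elephant give|
|   pencil knife bed|
|             valley|

Derivation:
Line 1: ['if', 'light', 'one', 'vector'] (min_width=19, slack=0)
Line 2: ['curtain', 'banana'] (min_width=14, slack=5)
Line 3: ['elephant', 'give'] (min_width=13, slack=6)
Line 4: ['pencil', 'knife', 'bed'] (min_width=16, slack=3)
Line 5: ['valley'] (min_width=6, slack=13)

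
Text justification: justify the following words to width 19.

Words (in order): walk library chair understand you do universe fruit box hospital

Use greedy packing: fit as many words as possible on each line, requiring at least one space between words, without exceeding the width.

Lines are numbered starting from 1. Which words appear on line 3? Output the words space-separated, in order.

Line 1: ['walk', 'library', 'chair'] (min_width=18, slack=1)
Line 2: ['understand', 'you', 'do'] (min_width=17, slack=2)
Line 3: ['universe', 'fruit', 'box'] (min_width=18, slack=1)
Line 4: ['hospital'] (min_width=8, slack=11)

Answer: universe fruit box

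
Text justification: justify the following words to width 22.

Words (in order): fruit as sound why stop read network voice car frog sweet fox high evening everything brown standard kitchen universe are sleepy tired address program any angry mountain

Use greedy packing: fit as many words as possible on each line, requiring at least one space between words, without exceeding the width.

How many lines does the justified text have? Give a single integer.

Line 1: ['fruit', 'as', 'sound', 'why'] (min_width=18, slack=4)
Line 2: ['stop', 'read', 'network'] (min_width=17, slack=5)
Line 3: ['voice', 'car', 'frog', 'sweet'] (min_width=20, slack=2)
Line 4: ['fox', 'high', 'evening'] (min_width=16, slack=6)
Line 5: ['everything', 'brown'] (min_width=16, slack=6)
Line 6: ['standard', 'kitchen'] (min_width=16, slack=6)
Line 7: ['universe', 'are', 'sleepy'] (min_width=19, slack=3)
Line 8: ['tired', 'address', 'program'] (min_width=21, slack=1)
Line 9: ['any', 'angry', 'mountain'] (min_width=18, slack=4)
Total lines: 9

Answer: 9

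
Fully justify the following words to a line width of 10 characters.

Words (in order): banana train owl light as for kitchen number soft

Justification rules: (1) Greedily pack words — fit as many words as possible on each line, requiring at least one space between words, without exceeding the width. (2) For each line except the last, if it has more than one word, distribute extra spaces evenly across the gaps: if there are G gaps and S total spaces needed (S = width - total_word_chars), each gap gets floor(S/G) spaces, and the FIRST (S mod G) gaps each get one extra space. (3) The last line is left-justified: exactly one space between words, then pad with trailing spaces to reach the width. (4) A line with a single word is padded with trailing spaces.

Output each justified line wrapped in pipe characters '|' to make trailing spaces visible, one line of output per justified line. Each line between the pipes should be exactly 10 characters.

Answer: |banana    |
|train  owl|
|light   as|
|for       |
|kitchen   |
|number    |
|soft      |

Derivation:
Line 1: ['banana'] (min_width=6, slack=4)
Line 2: ['train', 'owl'] (min_width=9, slack=1)
Line 3: ['light', 'as'] (min_width=8, slack=2)
Line 4: ['for'] (min_width=3, slack=7)
Line 5: ['kitchen'] (min_width=7, slack=3)
Line 6: ['number'] (min_width=6, slack=4)
Line 7: ['soft'] (min_width=4, slack=6)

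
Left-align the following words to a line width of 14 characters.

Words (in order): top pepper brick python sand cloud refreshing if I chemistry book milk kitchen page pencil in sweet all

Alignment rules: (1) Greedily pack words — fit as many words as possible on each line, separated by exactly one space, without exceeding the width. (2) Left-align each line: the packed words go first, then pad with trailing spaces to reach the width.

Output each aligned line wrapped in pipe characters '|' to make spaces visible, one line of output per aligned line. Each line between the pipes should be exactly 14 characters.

Line 1: ['top', 'pepper'] (min_width=10, slack=4)
Line 2: ['brick', 'python'] (min_width=12, slack=2)
Line 3: ['sand', 'cloud'] (min_width=10, slack=4)
Line 4: ['refreshing', 'if'] (min_width=13, slack=1)
Line 5: ['I', 'chemistry'] (min_width=11, slack=3)
Line 6: ['book', 'milk'] (min_width=9, slack=5)
Line 7: ['kitchen', 'page'] (min_width=12, slack=2)
Line 8: ['pencil', 'in'] (min_width=9, slack=5)
Line 9: ['sweet', 'all'] (min_width=9, slack=5)

Answer: |top pepper    |
|brick python  |
|sand cloud    |
|refreshing if |
|I chemistry   |
|book milk     |
|kitchen page  |
|pencil in     |
|sweet all     |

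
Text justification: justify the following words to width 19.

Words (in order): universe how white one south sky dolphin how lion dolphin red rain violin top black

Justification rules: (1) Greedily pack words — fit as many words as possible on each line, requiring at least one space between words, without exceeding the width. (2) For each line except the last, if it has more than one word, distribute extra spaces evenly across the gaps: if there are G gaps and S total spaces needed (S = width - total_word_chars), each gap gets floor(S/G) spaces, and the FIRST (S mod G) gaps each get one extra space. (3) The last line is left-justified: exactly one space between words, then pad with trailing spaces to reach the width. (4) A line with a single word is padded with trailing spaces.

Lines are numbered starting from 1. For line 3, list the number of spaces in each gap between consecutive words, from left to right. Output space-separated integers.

Line 1: ['universe', 'how', 'white'] (min_width=18, slack=1)
Line 2: ['one', 'south', 'sky'] (min_width=13, slack=6)
Line 3: ['dolphin', 'how', 'lion'] (min_width=16, slack=3)
Line 4: ['dolphin', 'red', 'rain'] (min_width=16, slack=3)
Line 5: ['violin', 'top', 'black'] (min_width=16, slack=3)

Answer: 3 2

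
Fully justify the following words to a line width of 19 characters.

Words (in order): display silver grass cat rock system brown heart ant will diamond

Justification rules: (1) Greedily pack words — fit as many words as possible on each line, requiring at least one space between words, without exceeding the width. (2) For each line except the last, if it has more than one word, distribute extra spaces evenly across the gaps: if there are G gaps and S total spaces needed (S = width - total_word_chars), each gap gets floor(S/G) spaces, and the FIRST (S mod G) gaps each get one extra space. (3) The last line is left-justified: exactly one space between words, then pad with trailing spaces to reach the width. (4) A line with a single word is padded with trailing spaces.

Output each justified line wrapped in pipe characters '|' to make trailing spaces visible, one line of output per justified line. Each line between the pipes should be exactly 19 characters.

Answer: |display      silver|
|grass    cat   rock|
|system  brown heart|
|ant will diamond   |

Derivation:
Line 1: ['display', 'silver'] (min_width=14, slack=5)
Line 2: ['grass', 'cat', 'rock'] (min_width=14, slack=5)
Line 3: ['system', 'brown', 'heart'] (min_width=18, slack=1)
Line 4: ['ant', 'will', 'diamond'] (min_width=16, slack=3)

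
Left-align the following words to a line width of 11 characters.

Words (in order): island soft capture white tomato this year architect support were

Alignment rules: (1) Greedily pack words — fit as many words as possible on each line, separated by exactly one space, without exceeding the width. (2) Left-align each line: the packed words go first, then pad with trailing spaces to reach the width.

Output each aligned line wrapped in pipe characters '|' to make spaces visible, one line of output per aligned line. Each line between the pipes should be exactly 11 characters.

Answer: |island soft|
|capture    |
|white      |
|tomato this|
|year       |
|architect  |
|support    |
|were       |

Derivation:
Line 1: ['island', 'soft'] (min_width=11, slack=0)
Line 2: ['capture'] (min_width=7, slack=4)
Line 3: ['white'] (min_width=5, slack=6)
Line 4: ['tomato', 'this'] (min_width=11, slack=0)
Line 5: ['year'] (min_width=4, slack=7)
Line 6: ['architect'] (min_width=9, slack=2)
Line 7: ['support'] (min_width=7, slack=4)
Line 8: ['were'] (min_width=4, slack=7)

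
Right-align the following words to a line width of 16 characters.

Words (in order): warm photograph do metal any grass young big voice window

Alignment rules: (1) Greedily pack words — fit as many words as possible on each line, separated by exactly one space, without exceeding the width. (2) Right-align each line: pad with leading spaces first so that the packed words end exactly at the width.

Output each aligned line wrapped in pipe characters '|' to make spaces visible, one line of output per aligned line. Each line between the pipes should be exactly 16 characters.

Answer: | warm photograph|
|    do metal any|
| grass young big|
|    voice window|

Derivation:
Line 1: ['warm', 'photograph'] (min_width=15, slack=1)
Line 2: ['do', 'metal', 'any'] (min_width=12, slack=4)
Line 3: ['grass', 'young', 'big'] (min_width=15, slack=1)
Line 4: ['voice', 'window'] (min_width=12, slack=4)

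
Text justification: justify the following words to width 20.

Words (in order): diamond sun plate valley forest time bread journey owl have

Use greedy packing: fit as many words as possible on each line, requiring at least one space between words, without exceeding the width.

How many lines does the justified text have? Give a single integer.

Answer: 4

Derivation:
Line 1: ['diamond', 'sun', 'plate'] (min_width=17, slack=3)
Line 2: ['valley', 'forest', 'time'] (min_width=18, slack=2)
Line 3: ['bread', 'journey', 'owl'] (min_width=17, slack=3)
Line 4: ['have'] (min_width=4, slack=16)
Total lines: 4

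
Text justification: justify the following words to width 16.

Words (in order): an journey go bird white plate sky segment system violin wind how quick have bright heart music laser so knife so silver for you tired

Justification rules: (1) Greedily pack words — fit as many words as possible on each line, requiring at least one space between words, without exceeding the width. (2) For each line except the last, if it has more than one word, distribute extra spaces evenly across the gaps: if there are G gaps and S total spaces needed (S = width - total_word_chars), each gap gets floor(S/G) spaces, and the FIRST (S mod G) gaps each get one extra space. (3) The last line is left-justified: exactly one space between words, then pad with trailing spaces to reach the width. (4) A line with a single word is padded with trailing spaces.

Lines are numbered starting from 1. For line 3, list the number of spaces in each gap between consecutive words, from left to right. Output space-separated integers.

Line 1: ['an', 'journey', 'go'] (min_width=13, slack=3)
Line 2: ['bird', 'white', 'plate'] (min_width=16, slack=0)
Line 3: ['sky', 'segment'] (min_width=11, slack=5)
Line 4: ['system', 'violin'] (min_width=13, slack=3)
Line 5: ['wind', 'how', 'quick'] (min_width=14, slack=2)
Line 6: ['have', 'bright'] (min_width=11, slack=5)
Line 7: ['heart', 'music'] (min_width=11, slack=5)
Line 8: ['laser', 'so', 'knife'] (min_width=14, slack=2)
Line 9: ['so', 'silver', 'for'] (min_width=13, slack=3)
Line 10: ['you', 'tired'] (min_width=9, slack=7)

Answer: 6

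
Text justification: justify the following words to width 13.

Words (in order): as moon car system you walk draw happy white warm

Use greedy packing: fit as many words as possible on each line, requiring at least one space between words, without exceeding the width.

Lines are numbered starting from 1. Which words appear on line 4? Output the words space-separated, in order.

Line 1: ['as', 'moon', 'car'] (min_width=11, slack=2)
Line 2: ['system', 'you'] (min_width=10, slack=3)
Line 3: ['walk', 'draw'] (min_width=9, slack=4)
Line 4: ['happy', 'white'] (min_width=11, slack=2)
Line 5: ['warm'] (min_width=4, slack=9)

Answer: happy white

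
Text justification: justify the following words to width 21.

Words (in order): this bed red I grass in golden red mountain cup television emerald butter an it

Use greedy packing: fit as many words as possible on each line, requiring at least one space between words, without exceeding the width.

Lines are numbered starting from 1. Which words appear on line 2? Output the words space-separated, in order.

Line 1: ['this', 'bed', 'red', 'I', 'grass'] (min_width=20, slack=1)
Line 2: ['in', 'golden', 'red'] (min_width=13, slack=8)
Line 3: ['mountain', 'cup'] (min_width=12, slack=9)
Line 4: ['television', 'emerald'] (min_width=18, slack=3)
Line 5: ['butter', 'an', 'it'] (min_width=12, slack=9)

Answer: in golden red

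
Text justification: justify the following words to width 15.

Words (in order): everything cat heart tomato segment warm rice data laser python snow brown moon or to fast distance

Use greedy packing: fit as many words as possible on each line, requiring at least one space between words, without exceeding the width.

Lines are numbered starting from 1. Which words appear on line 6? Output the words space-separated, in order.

Line 1: ['everything', 'cat'] (min_width=14, slack=1)
Line 2: ['heart', 'tomato'] (min_width=12, slack=3)
Line 3: ['segment', 'warm'] (min_width=12, slack=3)
Line 4: ['rice', 'data', 'laser'] (min_width=15, slack=0)
Line 5: ['python', 'snow'] (min_width=11, slack=4)
Line 6: ['brown', 'moon', 'or'] (min_width=13, slack=2)
Line 7: ['to', 'fast'] (min_width=7, slack=8)
Line 8: ['distance'] (min_width=8, slack=7)

Answer: brown moon or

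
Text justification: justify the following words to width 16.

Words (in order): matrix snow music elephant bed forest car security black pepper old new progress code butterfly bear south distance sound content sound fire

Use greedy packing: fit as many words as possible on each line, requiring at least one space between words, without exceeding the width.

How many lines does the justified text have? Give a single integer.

Line 1: ['matrix', 'snow'] (min_width=11, slack=5)
Line 2: ['music', 'elephant'] (min_width=14, slack=2)
Line 3: ['bed', 'forest', 'car'] (min_width=14, slack=2)
Line 4: ['security', 'black'] (min_width=14, slack=2)
Line 5: ['pepper', 'old', 'new'] (min_width=14, slack=2)
Line 6: ['progress', 'code'] (min_width=13, slack=3)
Line 7: ['butterfly', 'bear'] (min_width=14, slack=2)
Line 8: ['south', 'distance'] (min_width=14, slack=2)
Line 9: ['sound', 'content'] (min_width=13, slack=3)
Line 10: ['sound', 'fire'] (min_width=10, slack=6)
Total lines: 10

Answer: 10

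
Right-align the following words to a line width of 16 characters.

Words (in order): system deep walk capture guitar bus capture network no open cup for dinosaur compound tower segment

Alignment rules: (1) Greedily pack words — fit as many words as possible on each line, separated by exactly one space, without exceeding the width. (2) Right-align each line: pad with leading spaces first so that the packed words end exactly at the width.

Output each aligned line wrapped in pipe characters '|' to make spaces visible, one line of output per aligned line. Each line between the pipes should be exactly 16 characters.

Answer: |system deep walk|
|  capture guitar|
|     bus capture|
| network no open|
|cup for dinosaur|
|  compound tower|
|         segment|

Derivation:
Line 1: ['system', 'deep', 'walk'] (min_width=16, slack=0)
Line 2: ['capture', 'guitar'] (min_width=14, slack=2)
Line 3: ['bus', 'capture'] (min_width=11, slack=5)
Line 4: ['network', 'no', 'open'] (min_width=15, slack=1)
Line 5: ['cup', 'for', 'dinosaur'] (min_width=16, slack=0)
Line 6: ['compound', 'tower'] (min_width=14, slack=2)
Line 7: ['segment'] (min_width=7, slack=9)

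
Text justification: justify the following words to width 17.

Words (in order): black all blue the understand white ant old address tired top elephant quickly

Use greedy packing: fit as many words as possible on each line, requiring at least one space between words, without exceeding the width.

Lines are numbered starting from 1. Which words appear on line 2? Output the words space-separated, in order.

Line 1: ['black', 'all', 'blue'] (min_width=14, slack=3)
Line 2: ['the', 'understand'] (min_width=14, slack=3)
Line 3: ['white', 'ant', 'old'] (min_width=13, slack=4)
Line 4: ['address', 'tired', 'top'] (min_width=17, slack=0)
Line 5: ['elephant', 'quickly'] (min_width=16, slack=1)

Answer: the understand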